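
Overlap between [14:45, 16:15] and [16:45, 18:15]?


0 minutes

Meeting A: 885-975 (in minutes from midnight)
Meeting B: 1005-1095
Overlap start = max(885, 1005) = 1005
Overlap end = min(975, 1095) = 975
Overlap = max(0, 975 - 1005) = 0 min


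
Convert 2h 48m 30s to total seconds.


10110 seconds

Hours: 2 × 3600 = 7200
Minutes: 48 × 60 = 2880
Seconds: 30
Total = 7200 + 2880 + 30 = 10110


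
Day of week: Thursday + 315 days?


Start: Thursday (index 3)
(3 + 315) mod 7
= 318 mod 7
= 3
Index 3 → Thursday

Thursday


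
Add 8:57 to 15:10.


Start: 910 minutes from midnight
Add: 537 minutes
Total: 1447 minutes
Hours: 1447 ÷ 60 = 24 remainder 7
24 ≥ 24 → 24 - 24 = 0 (next day)

00:07 (next day)


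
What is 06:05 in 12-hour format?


6:05 AM

Hour: 6
6 < 12 → AM


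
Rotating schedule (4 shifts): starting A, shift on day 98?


Shifts: A, B, C, D
Start: A (index 0)
Day 98: (0 + 98 - 1) mod 4
= 97 mod 4
= 1
Index 1 → shift B

Shift B


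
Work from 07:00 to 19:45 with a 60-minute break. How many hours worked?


Total time = (19×60+45) - (7×60+0)
= 1185 - 420 = 765 min
Minus break: 765 - 60 = 705 min
= 11h 45m

11h 45m (705 minutes)


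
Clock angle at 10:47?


41.5°

Hour hand = 10×30 + 47×0.5 = 323.5°
Minute hand = 47×6 = 282°
Difference = |323.5 - 282| = 41.5°


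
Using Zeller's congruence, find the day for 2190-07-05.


Zeller's congruence:
q=5, m=7, k=90, j=21
h = (5 + ⌊13×8/5⌋ + 90 + ⌊90/4⌋ + ⌊21/4⌋ - 2×21) mod 7
= (5 + 20 + 90 + 22 + 5 - 42) mod 7
= 100 mod 7 = 2
h=2 → Monday

Monday


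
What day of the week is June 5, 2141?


Monday

Zeller's congruence:
q=5, m=6, k=41, j=21
h = (5 + ⌊13×7/5⌋ + 41 + ⌊41/4⌋ + ⌊21/4⌋ - 2×21) mod 7
= (5 + 18 + 41 + 10 + 5 - 42) mod 7
= 37 mod 7 = 2
h=2 → Monday


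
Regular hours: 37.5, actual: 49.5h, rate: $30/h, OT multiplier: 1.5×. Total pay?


Regular: 37.5h × $30 = $1125.00
Overtime: 49.5 - 37.5 = 12.0h
OT pay: 12.0h × $30 × 1.5 = $540.00
Total = $1125.00 + $540.00 = $1665.00

$1665.00


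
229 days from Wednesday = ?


Start: Wednesday (index 2)
(2 + 229) mod 7
= 231 mod 7
= 0
Index 0 → Monday

Monday


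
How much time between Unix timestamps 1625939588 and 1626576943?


Difference = 1626576943 - 1625939588 = 637355 seconds
In hours: 637355 / 3600 ≈ 177.0
In days: 637355 / 86400 ≈ 7.38

637355 seconds (177.0 hours / 7.38 days)


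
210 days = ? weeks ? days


Weeks: 210 ÷ 7 = 30 remainder 0

30 weeks 0 days


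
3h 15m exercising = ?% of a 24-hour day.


Time: 195 minutes
Day: 1440 minutes
Percentage = (195/1440) × 100 ≈ 13.5%

13.5%


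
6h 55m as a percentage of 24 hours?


Total minutes: 6×60 + 55 = 415
Day = 24×60 = 1440 minutes
Fraction = 415/1440 ≈ 0.2882
As a percentage: 415/1440 × 100 ≈ 28.82%

0.2882 (28.82%)


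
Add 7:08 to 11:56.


19:04

Start: 716 minutes from midnight
Add: 428 minutes
Total: 1144 minutes
Hours: 1144 ÷ 60 = 19 remainder 4


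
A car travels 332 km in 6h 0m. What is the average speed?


55.3 km/h

Distance: 332 km
Time: 6 hours
Speed = 332 / 6 ≈ 55.3 km/h


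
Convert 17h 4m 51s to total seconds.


61491 seconds

Hours: 17 × 3600 = 61200
Minutes: 4 × 60 = 240
Seconds: 51
Total = 61200 + 240 + 51 = 61491


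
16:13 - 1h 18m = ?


14:55

Start: 973 minutes from midnight
Subtract: 78 minutes
Remaining: 973 - 78 = 895
Hours: 14, Minutes: 55


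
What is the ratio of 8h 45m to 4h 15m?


Duration 1: 525 minutes
Duration 2: 255 minutes
Ratio = 525:255
GCD = 15
Simplified = 35:17
As a decimal: 35/17 ≈ 2.06

35:17 (2.06)


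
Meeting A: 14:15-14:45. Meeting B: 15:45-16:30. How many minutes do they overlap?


Meeting A: 855-885 (in minutes from midnight)
Meeting B: 945-990
Overlap start = max(855, 945) = 945
Overlap end = min(885, 990) = 885
Overlap = max(0, 885 - 945) = 0 min

0 minutes


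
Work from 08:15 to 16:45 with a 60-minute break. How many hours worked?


7h 30m (450 minutes)

Total time = (16×60+45) - (8×60+15)
= 1005 - 495 = 510 min
Minus break: 510 - 60 = 450 min
= 7h 30m


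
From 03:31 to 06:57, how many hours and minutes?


3h 26m

End time in minutes: 6×60 + 57 = 417
Start time in minutes: 3×60 + 31 = 211
Difference = 417 - 211 = 206 minutes
= 3 hours 26 minutes


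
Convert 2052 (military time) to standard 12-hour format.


Hour: 20
20 - 12 = 8 → PM

8:52 PM


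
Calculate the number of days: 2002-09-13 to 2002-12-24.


102 days

From September 13, 2002 to December 24, 2002
Rest of September 2002: 30 - 13 = 17
Full months: October 31, November 30
Days into December 2002: 24
Total = 17 + 31 + 30 + 24 = 102 days


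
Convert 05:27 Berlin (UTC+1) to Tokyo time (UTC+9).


13:27

Time difference = UTC+9 - UTC+1 = +8 hours
New hour = (5 + 8) mod 24
= 13 mod 24 = 13
Minutes unchanged → 13:27


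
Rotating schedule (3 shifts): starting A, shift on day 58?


Shift A

Shifts: A, B, C
Start: A (index 0)
Day 58: (0 + 58 - 1) mod 3
= 57 mod 3
= 0
Index 0 → shift A


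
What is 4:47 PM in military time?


Input: 4:47 PM
PM: 4 + 12 = 16

16:47


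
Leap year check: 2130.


Rules: divisible by 4 AND (not by 100 OR by 400)
2130 ÷ 4 = 532 remainder 2 → not divisible by 4
Not divisible by 4 → not a leap year

No


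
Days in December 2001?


31 days

Month: December (month 12)
December has 31 days


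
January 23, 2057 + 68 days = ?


April 1, 2057

Start: January 23, 2057
Add 68 days
January 23 → February 1: 31 - 23 + 1 = 9 days (68 - 9 = 59 left)
February 1 → March 1: 28 - 1 + 1 = 28 days (59 - 28 = 31 left)
March 1 → April 1: 31 - 1 + 1 = 31 days (31 - 31 = 0 left)
Land exactly on April 1, 2057


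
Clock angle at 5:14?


Hour hand = 5×30 + 14×0.5 = 157.0°
Minute hand = 14×6 = 84°
Difference = |157.0 - 84| = 73.0°

73.0°


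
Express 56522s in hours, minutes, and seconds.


15h 42m 2s

Hours: 56522 ÷ 3600 = 15 remainder 2522
Minutes: 2522 ÷ 60 = 42 remainder 2
Seconds: 2


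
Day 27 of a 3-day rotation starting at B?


Shifts: A, B, C
Start: B (index 1)
Day 27: (1 + 27 - 1) mod 3
= 27 mod 3
= 0
Index 0 → shift A

Shift A


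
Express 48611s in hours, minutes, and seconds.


Hours: 48611 ÷ 3600 = 13 remainder 1811
Minutes: 1811 ÷ 60 = 30 remainder 11
Seconds: 11

13h 30m 11s


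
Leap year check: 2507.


No

Rules: divisible by 4 AND (not by 100 OR by 400)
2507 ÷ 4 = 626 remainder 3 → not divisible by 4
Not divisible by 4 → not a leap year


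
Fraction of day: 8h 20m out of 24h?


0.3472 (34.72%)

Total minutes: 8×60 + 20 = 500
Day = 24×60 = 1440 minutes
Fraction = 500/1440 ≈ 0.3472
As a percentage: 500/1440 × 100 ≈ 34.72%


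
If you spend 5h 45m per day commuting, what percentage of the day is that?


24.0%

Time: 345 minutes
Day: 1440 minutes
Percentage = (345/1440) × 100 ≈ 24.0%


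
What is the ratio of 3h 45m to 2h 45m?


15:11 (1.36)

Duration 1: 225 minutes
Duration 2: 165 minutes
Ratio = 225:165
GCD = 15
Simplified = 15:11
As a decimal: 15/11 ≈ 1.36


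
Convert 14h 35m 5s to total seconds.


Hours: 14 × 3600 = 50400
Minutes: 35 × 60 = 2100
Seconds: 5
Total = 50400 + 2100 + 5 = 52505

52505 seconds


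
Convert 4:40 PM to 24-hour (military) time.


Input: 4:40 PM
PM: 4 + 12 = 16

16:40


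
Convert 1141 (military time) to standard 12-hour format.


Hour: 11
11 < 12 → AM

11:41 AM


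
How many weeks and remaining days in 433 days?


Weeks: 433 ÷ 7 = 61 remainder 6

61 weeks 6 days


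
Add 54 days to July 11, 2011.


September 3, 2011

Start: July 11, 2011
Add 54 days
July 11 → August 1: 31 - 11 + 1 = 21 days (54 - 21 = 33 left)
August 1 → September 1: 31 - 1 + 1 = 31 days (33 - 31 = 2 left)
September 1 + 2 = September 3, 2011


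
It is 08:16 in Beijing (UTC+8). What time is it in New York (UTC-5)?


Time difference = UTC-5 - UTC+8 = -13 hours
New hour = (8 -13) mod 24
= -5 mod 24 = 19
Minutes unchanged → 19:16; -5 < 0 → previous day

19:16 (previous day)


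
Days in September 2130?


30 days

Month: September (month 9)
September has 30 days


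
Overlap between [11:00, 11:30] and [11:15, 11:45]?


Meeting A: 660-690 (in minutes from midnight)
Meeting B: 675-705
Overlap start = max(660, 675) = 675
Overlap end = min(690, 705) = 690
Overlap = max(0, 690 - 675) = 15 min

15 minutes


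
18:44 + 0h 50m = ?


19:34

Start: 1124 minutes from midnight
Add: 50 minutes
Total: 1174 minutes
Hours: 1174 ÷ 60 = 19 remainder 34


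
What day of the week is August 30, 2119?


Zeller's congruence:
q=30, m=8, k=19, j=21
h = (30 + ⌊13×9/5⌋ + 19 + ⌊19/4⌋ + ⌊21/4⌋ - 2×21) mod 7
= (30 + 23 + 19 + 4 + 5 - 42) mod 7
= 39 mod 7 = 4
h=4 → Wednesday

Wednesday


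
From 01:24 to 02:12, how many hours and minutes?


End time in minutes: 2×60 + 12 = 132
Start time in minutes: 1×60 + 24 = 84
Difference = 132 - 84 = 48 minutes
= 0 hours 48 minutes

0h 48m


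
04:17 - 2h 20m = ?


Start: 257 minutes from midnight
Subtract: 140 minutes
Remaining: 257 - 140 = 117
Hours: 1, Minutes: 57

01:57


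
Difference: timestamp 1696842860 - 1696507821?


Difference = 1696842860 - 1696507821 = 335039 seconds
In hours: 335039 / 3600 ≈ 93.1
In days: 335039 / 86400 ≈ 3.88

335039 seconds (93.1 hours / 3.88 days)


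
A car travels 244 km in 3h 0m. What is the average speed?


81.3 km/h

Distance: 244 km
Time: 3 hours
Speed = 244 / 3 ≈ 81.3 km/h


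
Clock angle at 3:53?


Hour hand = 3×30 + 53×0.5 = 116.5°
Minute hand = 53×6 = 318°
Difference = |116.5 - 318| = 201.5°
Since > 180°: 360 - 201.5 = 158.5°

158.5°


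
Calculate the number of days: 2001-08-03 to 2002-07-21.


352 days

From August 3, 2001 to July 21, 2002
Rest of August 2001: 31 - 3 = 28
Full months: September 30, October 31, November 30, December 31, January 31, February 2002 28, March 31, April 30, May 31, June 30
Days into July 2002: 21
Total = 28 + 30 + 31 + 30 + 31 + 31 + 28 + 31 + 30 + 31 + 30 + 21 = 352 days


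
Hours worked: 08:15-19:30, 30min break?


10h 45m (645 minutes)

Total time = (19×60+30) - (8×60+15)
= 1170 - 495 = 675 min
Minus break: 675 - 30 = 645 min
= 10h 45m


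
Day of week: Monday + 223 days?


Start: Monday (index 0)
(0 + 223) mod 7
= 223 mod 7
= 6
Index 6 → Sunday

Sunday


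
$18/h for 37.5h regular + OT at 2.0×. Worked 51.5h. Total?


Regular: 37.5h × $18 = $675.00
Overtime: 51.5 - 37.5 = 14.0h
OT pay: 14.0h × $18 × 2.0 = $504.00
Total = $675.00 + $504.00 = $1179.00

$1179.00


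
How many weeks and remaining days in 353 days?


Weeks: 353 ÷ 7 = 50 remainder 3

50 weeks 3 days


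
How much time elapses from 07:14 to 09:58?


2h 44m

End time in minutes: 9×60 + 58 = 598
Start time in minutes: 7×60 + 14 = 434
Difference = 598 - 434 = 164 minutes
= 2 hours 44 minutes


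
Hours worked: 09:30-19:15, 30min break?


9h 15m (555 minutes)

Total time = (19×60+15) - (9×60+30)
= 1155 - 570 = 585 min
Minus break: 585 - 30 = 555 min
= 9h 15m


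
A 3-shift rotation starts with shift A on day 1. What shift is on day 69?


Shift C

Shifts: A, B, C
Start: A (index 0)
Day 69: (0 + 69 - 1) mod 3
= 68 mod 3
= 2
Index 2 → shift C


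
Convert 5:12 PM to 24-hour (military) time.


Input: 5:12 PM
PM: 5 + 12 = 17

17:12


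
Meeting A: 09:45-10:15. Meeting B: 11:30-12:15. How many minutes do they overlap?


Meeting A: 585-615 (in minutes from midnight)
Meeting B: 690-735
Overlap start = max(585, 690) = 690
Overlap end = min(615, 735) = 615
Overlap = max(0, 615 - 690) = 0 min

0 minutes


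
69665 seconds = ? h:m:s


19h 21m 5s

Hours: 69665 ÷ 3600 = 19 remainder 1265
Minutes: 1265 ÷ 60 = 21 remainder 5
Seconds: 5


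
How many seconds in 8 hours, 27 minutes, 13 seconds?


Hours: 8 × 3600 = 28800
Minutes: 27 × 60 = 1620
Seconds: 13
Total = 28800 + 1620 + 13 = 30433

30433 seconds


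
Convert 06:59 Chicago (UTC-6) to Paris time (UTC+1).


Time difference = UTC+1 - UTC-6 = +7 hours
New hour = (6 + 7) mod 24
= 13 mod 24 = 13
Minutes unchanged → 13:59

13:59


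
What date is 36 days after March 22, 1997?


Start: March 22, 1997
Add 36 days
March 22 → April 1: 31 - 22 + 1 = 10 days (36 - 10 = 26 left)
April 1 + 26 = April 27, 1997

April 27, 1997


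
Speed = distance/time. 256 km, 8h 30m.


Distance: 256 km
Time: 8h 30m = 510 min = 510/60 = 17/2 hours
Speed = 256 ÷ (17/2) = 256 × 2 / 17 = 512/17 ≈ 30.1 km/h

30.1 km/h


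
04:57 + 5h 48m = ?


10:45

Start: 297 minutes from midnight
Add: 348 minutes
Total: 645 minutes
Hours: 645 ÷ 60 = 10 remainder 45


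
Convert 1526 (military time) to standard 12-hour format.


3:26 PM

Hour: 15
15 - 12 = 3 → PM


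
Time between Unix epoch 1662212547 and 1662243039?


30492 seconds (8.5 hours / 0.35 days)

Difference = 1662243039 - 1662212547 = 30492 seconds
In hours: 30492 / 3600 ≈ 8.5
In days: 30492 / 86400 ≈ 0.35


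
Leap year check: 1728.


Rules: divisible by 4 AND (not by 100 OR by 400)
1728 ÷ 4 = 432 exactly → divisible by 4
1728 ÷ 100 = 17 remainder 28 → not divisible by 100
Divisible by 4 but not by 100 → leap year

Yes


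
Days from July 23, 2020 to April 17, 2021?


268 days

From July 23, 2020 to April 17, 2021
Rest of July 2020: 31 - 23 = 8
Full months: August 31, September 30, October 31, November 30, December 31, January 31, February 2021 28, March 31
Days into April 2021: 17
Total = 8 + 31 + 30 + 31 + 30 + 31 + 31 + 28 + 31 + 17 = 268 days


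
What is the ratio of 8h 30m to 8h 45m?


Duration 1: 510 minutes
Duration 2: 525 minutes
Ratio = 510:525
GCD = 15
Simplified = 34:35
As a decimal: 34/35 ≈ 0.97

34:35 (0.97)


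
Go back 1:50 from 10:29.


Start: 629 minutes from midnight
Subtract: 110 minutes
Remaining: 629 - 110 = 519
Hours: 8, Minutes: 39

08:39


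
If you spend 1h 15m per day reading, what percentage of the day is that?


5.2%

Time: 75 minutes
Day: 1440 minutes
Percentage = (75/1440) × 100 ≈ 5.2%


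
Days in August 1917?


Month: August (month 8)
August has 31 days

31 days


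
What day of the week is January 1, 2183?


Zeller's congruence:
q=1, m=13, k=82, j=21
h = (1 + ⌊13×14/5⌋ + 82 + ⌊82/4⌋ + ⌊21/4⌋ - 2×21) mod 7
= (1 + 36 + 82 + 20 + 5 - 42) mod 7
= 102 mod 7 = 4
h=4 → Wednesday

Wednesday


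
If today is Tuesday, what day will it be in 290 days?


Start: Tuesday (index 1)
(1 + 290) mod 7
= 291 mod 7
= 4
Index 4 → Friday

Friday


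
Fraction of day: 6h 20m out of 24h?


Total minutes: 6×60 + 20 = 380
Day = 24×60 = 1440 minutes
Fraction = 380/1440 ≈ 0.2639
As a percentage: 380/1440 × 100 ≈ 26.39%

0.2639 (26.39%)


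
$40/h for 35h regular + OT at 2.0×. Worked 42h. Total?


Regular: 35h × $40 = $1400.00
Overtime: 42 - 35 = 7h
OT pay: 7h × $40 × 2.0 = $560.00
Total = $1400.00 + $560.00 = $1960.00

$1960.00


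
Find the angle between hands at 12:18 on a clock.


99.0°

Hour hand (12 ≡ 0 on the dial): 0×30 + 18×0.5 = 9.0°
Minute hand = 18×6 = 108°
Difference = |9.0 - 108| = 99.0°


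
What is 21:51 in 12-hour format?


Hour: 21
21 - 12 = 9 → PM

9:51 PM


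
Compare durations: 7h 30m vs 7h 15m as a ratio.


Duration 1: 450 minutes
Duration 2: 435 minutes
Ratio = 450:435
GCD = 15
Simplified = 30:29
As a decimal: 30/29 ≈ 1.03

30:29 (1.03)


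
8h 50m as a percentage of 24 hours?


0.3681 (36.81%)

Total minutes: 8×60 + 50 = 530
Day = 24×60 = 1440 minutes
Fraction = 530/1440 ≈ 0.3681
As a percentage: 530/1440 × 100 ≈ 36.81%


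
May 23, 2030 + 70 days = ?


August 1, 2030

Start: May 23, 2030
Add 70 days
May 23 → June 1: 31 - 23 + 1 = 9 days (70 - 9 = 61 left)
June 1 → July 1: 30 - 1 + 1 = 30 days (61 - 30 = 31 left)
July 1 → August 1: 31 - 1 + 1 = 31 days (31 - 31 = 0 left)
Land exactly on August 1, 2030


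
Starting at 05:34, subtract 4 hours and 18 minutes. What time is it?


Start: 334 minutes from midnight
Subtract: 258 minutes
Remaining: 334 - 258 = 76
Hours: 1, Minutes: 16

01:16


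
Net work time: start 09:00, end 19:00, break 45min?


Total time = (19×60+0) - (9×60+0)
= 1140 - 540 = 600 min
Minus break: 600 - 45 = 555 min
= 9h 15m

9h 15m (555 minutes)


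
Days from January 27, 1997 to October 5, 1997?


From January 27, 1997 to October 5, 1997
Rest of January 1997: 31 - 27 = 4
Full months: February 1997 28, March 31, April 30, May 31, June 30, July 31, August 31, September 30
Days into October 1997: 5
Total = 4 + 28 + 31 + 30 + 31 + 30 + 31 + 31 + 30 + 5 = 251 days

251 days


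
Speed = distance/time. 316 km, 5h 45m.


55.0 km/h

Distance: 316 km
Time: 5h 45m = 345 min = 345/60 = 23/4 hours
Speed = 316 ÷ (23/4) = 316 × 4 / 23 = 1264/23 ≈ 55.0 km/h


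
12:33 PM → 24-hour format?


Input: 12:33 PM
12 PM → 12 (noon)

12:33


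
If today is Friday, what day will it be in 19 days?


Start: Friday (index 4)
(4 + 19) mod 7
= 23 mod 7
= 2
Index 2 → Wednesday

Wednesday


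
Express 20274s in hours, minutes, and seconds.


5h 37m 54s

Hours: 20274 ÷ 3600 = 5 remainder 2274
Minutes: 2274 ÷ 60 = 37 remainder 54
Seconds: 54


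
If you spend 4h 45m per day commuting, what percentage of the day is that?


Time: 285 minutes
Day: 1440 minutes
Percentage = (285/1440) × 100 ≈ 19.8%

19.8%


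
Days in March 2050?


31 days

Month: March (month 3)
March has 31 days


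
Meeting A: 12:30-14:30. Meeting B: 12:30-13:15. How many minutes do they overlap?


Meeting A: 750-870 (in minutes from midnight)
Meeting B: 750-795
Overlap start = max(750, 750) = 750
Overlap end = min(870, 795) = 795
Overlap = max(0, 795 - 750) = 45 min

45 minutes


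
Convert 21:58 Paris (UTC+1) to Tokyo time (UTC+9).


Time difference = UTC+9 - UTC+1 = +8 hours
New hour = (21 + 8) mod 24
= 29 mod 24 = 5
Minutes unchanged → 05:58; 29 ≥ 24 → next day

05:58 (next day)


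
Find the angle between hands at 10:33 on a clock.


Hour hand = 10×30 + 33×0.5 = 316.5°
Minute hand = 33×6 = 198°
Difference = |316.5 - 198| = 118.5°

118.5°


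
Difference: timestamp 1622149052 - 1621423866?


725186 seconds (201.4 hours / 8.39 days)

Difference = 1622149052 - 1621423866 = 725186 seconds
In hours: 725186 / 3600 ≈ 201.4
In days: 725186 / 86400 ≈ 8.39


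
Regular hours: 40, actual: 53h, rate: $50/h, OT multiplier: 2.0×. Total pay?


Regular: 40h × $50 = $2000.00
Overtime: 53 - 40 = 13h
OT pay: 13h × $50 × 2.0 = $1300.00
Total = $2000.00 + $1300.00 = $3300.00

$3300.00


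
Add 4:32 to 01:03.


05:35

Start: 63 minutes from midnight
Add: 272 minutes
Total: 335 minutes
Hours: 335 ÷ 60 = 5 remainder 35


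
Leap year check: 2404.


Yes

Rules: divisible by 4 AND (not by 100 OR by 400)
2404 ÷ 4 = 601 exactly → divisible by 4
2404 ÷ 100 = 24 remainder 4 → not divisible by 100
Divisible by 4 but not by 100 → leap year


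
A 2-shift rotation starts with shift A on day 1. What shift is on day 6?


Shifts: A, B
Start: A (index 0)
Day 6: (0 + 6 - 1) mod 2
= 5 mod 2
= 1
Index 1 → shift B

Shift B


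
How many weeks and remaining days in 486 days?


Weeks: 486 ÷ 7 = 69 remainder 3

69 weeks 3 days


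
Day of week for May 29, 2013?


Wednesday

Zeller's congruence:
q=29, m=5, k=13, j=20
h = (29 + ⌊13×6/5⌋ + 13 + ⌊13/4⌋ + ⌊20/4⌋ - 2×20) mod 7
= (29 + 15 + 13 + 3 + 5 - 40) mod 7
= 25 mod 7 = 4
h=4 → Wednesday


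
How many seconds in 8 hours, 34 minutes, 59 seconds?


Hours: 8 × 3600 = 28800
Minutes: 34 × 60 = 2040
Seconds: 59
Total = 28800 + 2040 + 59 = 30899

30899 seconds


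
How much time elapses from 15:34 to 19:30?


3h 56m

End time in minutes: 19×60 + 30 = 1170
Start time in minutes: 15×60 + 34 = 934
Difference = 1170 - 934 = 236 minutes
= 3 hours 56 minutes


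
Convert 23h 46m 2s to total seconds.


Hours: 23 × 3600 = 82800
Minutes: 46 × 60 = 2760
Seconds: 2
Total = 82800 + 2760 + 2 = 85562

85562 seconds


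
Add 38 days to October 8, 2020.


November 15, 2020

Start: October 8, 2020
Add 38 days
October 8 → November 1: 31 - 8 + 1 = 24 days (38 - 24 = 14 left)
November 1 + 14 = November 15, 2020


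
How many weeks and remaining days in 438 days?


Weeks: 438 ÷ 7 = 62 remainder 4

62 weeks 4 days


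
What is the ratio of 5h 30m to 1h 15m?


Duration 1: 330 minutes
Duration 2: 75 minutes
Ratio = 330:75
GCD = 15
Simplified = 22:5
As a decimal: 22/5 = 4.40

22:5 (4.40)


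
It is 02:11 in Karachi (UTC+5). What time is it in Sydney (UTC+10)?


07:11

Time difference = UTC+10 - UTC+5 = +5 hours
New hour = (2 + 5) mod 24
= 7 mod 24 = 7
Minutes unchanged → 07:11


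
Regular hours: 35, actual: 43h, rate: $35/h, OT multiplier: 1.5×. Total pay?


$1645.00

Regular: 35h × $35 = $1225.00
Overtime: 43 - 35 = 8h
OT pay: 8h × $35 × 1.5 = $420.00
Total = $1225.00 + $420.00 = $1645.00


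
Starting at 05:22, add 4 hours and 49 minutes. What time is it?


Start: 322 minutes from midnight
Add: 289 minutes
Total: 611 minutes
Hours: 611 ÷ 60 = 10 remainder 11

10:11


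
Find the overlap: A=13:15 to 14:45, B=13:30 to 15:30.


Meeting A: 795-885 (in minutes from midnight)
Meeting B: 810-930
Overlap start = max(795, 810) = 810
Overlap end = min(885, 930) = 885
Overlap = max(0, 885 - 810) = 75 min

75 minutes


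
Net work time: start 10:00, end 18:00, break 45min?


Total time = (18×60+0) - (10×60+0)
= 1080 - 600 = 480 min
Minus break: 480 - 45 = 435 min
= 7h 15m

7h 15m (435 minutes)


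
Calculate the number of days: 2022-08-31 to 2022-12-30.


121 days

From August 31, 2022 to December 30, 2022
Rest of August 2022: 31 - 31 = 0
Full months: September 30, October 31, November 30
Days into December 2022: 30
Total = 0 + 30 + 31 + 30 + 30 = 121 days


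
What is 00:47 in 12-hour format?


12:47 AM

Hour: 0
0 → 12 AM (midnight)


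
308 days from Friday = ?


Friday

Start: Friday (index 4)
(4 + 308) mod 7
= 312 mod 7
= 4
Index 4 → Friday


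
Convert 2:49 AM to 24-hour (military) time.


02:49

Input: 2:49 AM
AM hour stays: 2


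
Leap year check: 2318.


Rules: divisible by 4 AND (not by 100 OR by 400)
2318 ÷ 4 = 579 remainder 2 → not divisible by 4
Not divisible by 4 → not a leap year

No


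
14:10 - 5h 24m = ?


08:46

Start: 850 minutes from midnight
Subtract: 324 minutes
Remaining: 850 - 324 = 526
Hours: 8, Minutes: 46


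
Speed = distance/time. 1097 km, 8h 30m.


Distance: 1097 km
Time: 8h 30m = 510 min = 510/60 = 17/2 hours
Speed = 1097 ÷ (17/2) = 1097 × 2 / 17 = 2194/17 ≈ 129.1 km/h

129.1 km/h


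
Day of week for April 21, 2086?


Sunday

Zeller's congruence:
q=21, m=4, k=86, j=20
h = (21 + ⌊13×5/5⌋ + 86 + ⌊86/4⌋ + ⌊20/4⌋ - 2×20) mod 7
= (21 + 13 + 86 + 21 + 5 - 40) mod 7
= 106 mod 7 = 1
h=1 → Sunday


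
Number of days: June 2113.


Month: June (month 6)
June has 30 days

30 days


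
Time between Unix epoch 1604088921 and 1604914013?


825092 seconds (229.2 hours / 9.55 days)

Difference = 1604914013 - 1604088921 = 825092 seconds
In hours: 825092 / 3600 ≈ 229.2
In days: 825092 / 86400 ≈ 9.55


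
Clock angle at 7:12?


Hour hand = 7×30 + 12×0.5 = 216.0°
Minute hand = 12×6 = 72°
Difference = |216.0 - 72| = 144.0°

144.0°


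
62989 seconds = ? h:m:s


Hours: 62989 ÷ 3600 = 17 remainder 1789
Minutes: 1789 ÷ 60 = 29 remainder 49
Seconds: 49

17h 29m 49s


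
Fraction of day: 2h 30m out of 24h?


Total minutes: 2×60 + 30 = 150
Day = 24×60 = 1440 minutes
Fraction = 150/1440 ≈ 0.1042
As a percentage: 150/1440 × 100 ≈ 10.42%

0.1042 (10.42%)


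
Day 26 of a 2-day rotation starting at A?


Shifts: A, B
Start: A (index 0)
Day 26: (0 + 26 - 1) mod 2
= 25 mod 2
= 1
Index 1 → shift B

Shift B


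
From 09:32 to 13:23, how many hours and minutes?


3h 51m

End time in minutes: 13×60 + 23 = 803
Start time in minutes: 9×60 + 32 = 572
Difference = 803 - 572 = 231 minutes
= 3 hours 51 minutes


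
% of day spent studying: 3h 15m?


13.5%

Time: 195 minutes
Day: 1440 minutes
Percentage = (195/1440) × 100 ≈ 13.5%


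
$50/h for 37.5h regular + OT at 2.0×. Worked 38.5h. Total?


Regular: 37.5h × $50 = $1875.00
Overtime: 38.5 - 37.5 = 1.0h
OT pay: 1.0h × $50 × 2.0 = $100.00
Total = $1875.00 + $100.00 = $1975.00

$1975.00


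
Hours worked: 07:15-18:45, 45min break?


Total time = (18×60+45) - (7×60+15)
= 1125 - 435 = 690 min
Minus break: 690 - 45 = 645 min
= 10h 45m

10h 45m (645 minutes)


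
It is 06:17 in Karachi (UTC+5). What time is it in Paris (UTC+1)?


Time difference = UTC+1 - UTC+5 = -4 hours
New hour = (6 -4) mod 24
= 2 mod 24 = 2
Minutes unchanged → 02:17

02:17


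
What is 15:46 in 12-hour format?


3:46 PM

Hour: 15
15 - 12 = 3 → PM


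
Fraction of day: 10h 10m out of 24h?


0.4236 (42.36%)

Total minutes: 10×60 + 10 = 610
Day = 24×60 = 1440 minutes
Fraction = 610/1440 ≈ 0.4236
As a percentage: 610/1440 × 100 ≈ 42.36%


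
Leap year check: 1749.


No

Rules: divisible by 4 AND (not by 100 OR by 400)
1749 ÷ 4 = 437 remainder 1 → not divisible by 4
Not divisible by 4 → not a leap year


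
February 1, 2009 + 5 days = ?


Start: February 1, 2009
Add 5 days
February 1 + 5 = February 6, 2009

February 6, 2009


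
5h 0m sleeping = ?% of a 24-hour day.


20.8%

Time: 300 minutes
Day: 1440 minutes
Percentage = (300/1440) × 100 ≈ 20.8%


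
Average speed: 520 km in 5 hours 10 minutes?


100.6 km/h

Distance: 520 km
Time: 5h 10m = 310 min = 310/60 = 31/6 hours
Speed = 520 ÷ (31/6) = 520 × 6 / 31 = 3120/31 ≈ 100.6 km/h


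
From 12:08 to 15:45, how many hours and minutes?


End time in minutes: 15×60 + 45 = 945
Start time in minutes: 12×60 + 8 = 728
Difference = 945 - 728 = 217 minutes
= 3 hours 37 minutes

3h 37m


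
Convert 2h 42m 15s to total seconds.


Hours: 2 × 3600 = 7200
Minutes: 42 × 60 = 2520
Seconds: 15
Total = 7200 + 2520 + 15 = 9735

9735 seconds


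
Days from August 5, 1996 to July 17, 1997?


From August 5, 1996 to July 17, 1997
Rest of August 1996: 31 - 5 = 26
Full months: September 30, October 31, November 30, December 31, January 31, February 1997 28, March 31, April 30, May 31, June 30
Days into July 1997: 17
Total = 26 + 30 + 31 + 30 + 31 + 31 + 28 + 31 + 30 + 31 + 30 + 17 = 346 days

346 days


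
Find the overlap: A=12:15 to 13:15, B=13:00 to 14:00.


Meeting A: 735-795 (in minutes from midnight)
Meeting B: 780-840
Overlap start = max(735, 780) = 780
Overlap end = min(795, 840) = 795
Overlap = max(0, 795 - 780) = 15 min

15 minutes


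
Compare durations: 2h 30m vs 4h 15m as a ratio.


Duration 1: 150 minutes
Duration 2: 255 minutes
Ratio = 150:255
GCD = 15
Simplified = 10:17
As a decimal: 10/17 ≈ 0.59

10:17 (0.59)


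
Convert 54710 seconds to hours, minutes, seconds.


15h 11m 50s

Hours: 54710 ÷ 3600 = 15 remainder 710
Minutes: 710 ÷ 60 = 11 remainder 50
Seconds: 50


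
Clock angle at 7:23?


Hour hand = 7×30 + 23×0.5 = 221.5°
Minute hand = 23×6 = 138°
Difference = |221.5 - 138| = 83.5°

83.5°


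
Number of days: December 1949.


31 days

Month: December (month 12)
December has 31 days


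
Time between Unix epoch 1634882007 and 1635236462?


354455 seconds (98.5 hours / 4.10 days)

Difference = 1635236462 - 1634882007 = 354455 seconds
In hours: 354455 / 3600 ≈ 98.5
In days: 354455 / 86400 ≈ 4.10


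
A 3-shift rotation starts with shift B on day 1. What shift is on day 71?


Shifts: A, B, C
Start: B (index 1)
Day 71: (1 + 71 - 1) mod 3
= 71 mod 3
= 2
Index 2 → shift C

Shift C


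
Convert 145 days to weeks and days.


20 weeks 5 days

Weeks: 145 ÷ 7 = 20 remainder 5


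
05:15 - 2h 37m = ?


02:38

Start: 315 minutes from midnight
Subtract: 157 minutes
Remaining: 315 - 157 = 158
Hours: 2, Minutes: 38


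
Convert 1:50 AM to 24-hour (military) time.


01:50

Input: 1:50 AM
AM hour stays: 1


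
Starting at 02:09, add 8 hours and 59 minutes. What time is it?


Start: 129 minutes from midnight
Add: 539 minutes
Total: 668 minutes
Hours: 668 ÷ 60 = 11 remainder 8

11:08


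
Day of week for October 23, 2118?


Sunday

Zeller's congruence:
q=23, m=10, k=18, j=21
h = (23 + ⌊13×11/5⌋ + 18 + ⌊18/4⌋ + ⌊21/4⌋ - 2×21) mod 7
= (23 + 28 + 18 + 4 + 5 - 42) mod 7
= 36 mod 7 = 1
h=1 → Sunday


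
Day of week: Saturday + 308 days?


Saturday

Start: Saturday (index 5)
(5 + 308) mod 7
= 313 mod 7
= 5
Index 5 → Saturday


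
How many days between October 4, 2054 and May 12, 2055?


220 days

From October 4, 2054 to May 12, 2055
Rest of October 2054: 31 - 4 = 27
Full months: November 30, December 31, January 31, February 2055 28, March 31, April 30
Days into May 2055: 12
Total = 27 + 30 + 31 + 31 + 28 + 31 + 30 + 12 = 220 days


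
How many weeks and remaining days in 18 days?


Weeks: 18 ÷ 7 = 2 remainder 4

2 weeks 4 days


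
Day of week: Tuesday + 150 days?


Start: Tuesday (index 1)
(1 + 150) mod 7
= 151 mod 7
= 4
Index 4 → Friday

Friday


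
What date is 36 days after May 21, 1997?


Start: May 21, 1997
Add 36 days
May 21 → June 1: 31 - 21 + 1 = 11 days (36 - 11 = 25 left)
June 1 + 25 = June 26, 1997

June 26, 1997


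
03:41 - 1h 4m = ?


02:37

Start: 221 minutes from midnight
Subtract: 64 minutes
Remaining: 221 - 64 = 157
Hours: 2, Minutes: 37


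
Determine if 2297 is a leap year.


Rules: divisible by 4 AND (not by 100 OR by 400)
2297 ÷ 4 = 574 remainder 1 → not divisible by 4
Not divisible by 4 → not a leap year

No


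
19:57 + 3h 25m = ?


Start: 1197 minutes from midnight
Add: 205 minutes
Total: 1402 minutes
Hours: 1402 ÷ 60 = 23 remainder 22

23:22


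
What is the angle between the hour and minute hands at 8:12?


174.0°

Hour hand = 8×30 + 12×0.5 = 246.0°
Minute hand = 12×6 = 72°
Difference = |246.0 - 72| = 174.0°


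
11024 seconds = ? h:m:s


3h 3m 44s

Hours: 11024 ÷ 3600 = 3 remainder 224
Minutes: 224 ÷ 60 = 3 remainder 44
Seconds: 44


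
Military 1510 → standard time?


3:10 PM

Hour: 15
15 - 12 = 3 → PM


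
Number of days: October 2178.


Month: October (month 10)
October has 31 days

31 days


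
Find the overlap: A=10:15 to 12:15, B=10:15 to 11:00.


Meeting A: 615-735 (in minutes from midnight)
Meeting B: 615-660
Overlap start = max(615, 615) = 615
Overlap end = min(735, 660) = 660
Overlap = max(0, 660 - 615) = 45 min

45 minutes


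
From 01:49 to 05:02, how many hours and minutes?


End time in minutes: 5×60 + 2 = 302
Start time in minutes: 1×60 + 49 = 109
Difference = 302 - 109 = 193 minutes
= 3 hours 13 minutes

3h 13m


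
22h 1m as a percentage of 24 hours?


Total minutes: 22×60 + 1 = 1321
Day = 24×60 = 1440 minutes
Fraction = 1321/1440 ≈ 0.9174
As a percentage: 1321/1440 × 100 ≈ 91.74%

0.9174 (91.74%)


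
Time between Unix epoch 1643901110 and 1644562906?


Difference = 1644562906 - 1643901110 = 661796 seconds
In hours: 661796 / 3600 ≈ 183.8
In days: 661796 / 86400 ≈ 7.66

661796 seconds (183.8 hours / 7.66 days)


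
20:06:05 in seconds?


72365 seconds

Hours: 20 × 3600 = 72000
Minutes: 6 × 60 = 360
Seconds: 5
Total = 72000 + 360 + 5 = 72365


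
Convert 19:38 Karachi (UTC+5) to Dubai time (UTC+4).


18:38

Time difference = UTC+4 - UTC+5 = -1 hours
New hour = (19 -1) mod 24
= 18 mod 24 = 18
Minutes unchanged → 18:38


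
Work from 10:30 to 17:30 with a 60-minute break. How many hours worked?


6h 0m (360 minutes)

Total time = (17×60+30) - (10×60+30)
= 1050 - 630 = 420 min
Minus break: 420 - 60 = 360 min
= 6h 0m


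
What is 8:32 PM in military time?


Input: 8:32 PM
PM: 8 + 12 = 20

20:32


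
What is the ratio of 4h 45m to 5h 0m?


19:20 (0.95)

Duration 1: 285 minutes
Duration 2: 300 minutes
Ratio = 285:300
GCD = 15
Simplified = 19:20
As a decimal: 19/20 = 0.95


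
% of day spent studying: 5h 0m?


20.8%

Time: 300 minutes
Day: 1440 minutes
Percentage = (300/1440) × 100 ≈ 20.8%


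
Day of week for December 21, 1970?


Monday

Zeller's congruence:
q=21, m=12, k=70, j=19
h = (21 + ⌊13×13/5⌋ + 70 + ⌊70/4⌋ + ⌊19/4⌋ - 2×19) mod 7
= (21 + 33 + 70 + 17 + 4 - 38) mod 7
= 107 mod 7 = 2
h=2 → Monday


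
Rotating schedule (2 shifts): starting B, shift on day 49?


Shift B

Shifts: A, B
Start: B (index 1)
Day 49: (1 + 49 - 1) mod 2
= 49 mod 2
= 1
Index 1 → shift B


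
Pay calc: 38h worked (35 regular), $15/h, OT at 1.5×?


$592.50

Regular: 35h × $15 = $525.00
Overtime: 38 - 35 = 3h
OT pay: 3h × $15 × 1.5 = $67.50
Total = $525.00 + $67.50 = $592.50


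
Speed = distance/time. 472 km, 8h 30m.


Distance: 472 km
Time: 8h 30m = 510 min = 510/60 = 17/2 hours
Speed = 472 ÷ (17/2) = 472 × 2 / 17 = 944/17 ≈ 55.5 km/h

55.5 km/h


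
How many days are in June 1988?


Month: June (month 6)
June has 30 days

30 days


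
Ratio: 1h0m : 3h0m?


Duration 1: 60 minutes
Duration 2: 180 minutes
Ratio = 60:180
GCD = 60
Simplified = 1:3
As a decimal: 1/3 ≈ 0.33

1:3 (0.33)


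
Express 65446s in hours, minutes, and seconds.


Hours: 65446 ÷ 3600 = 18 remainder 646
Minutes: 646 ÷ 60 = 10 remainder 46
Seconds: 46

18h 10m 46s


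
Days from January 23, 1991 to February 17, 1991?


25 days

From January 23, 1991 to February 17, 1991
Rest of January 1991: 31 - 23 = 8
Days into February 1991: 17
Total = 8 + 17 = 25 days


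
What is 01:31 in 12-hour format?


Hour: 1
1 < 12 → AM

1:31 AM


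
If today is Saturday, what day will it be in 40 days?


Thursday

Start: Saturday (index 5)
(5 + 40) mod 7
= 45 mod 7
= 3
Index 3 → Thursday


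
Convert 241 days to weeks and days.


Weeks: 241 ÷ 7 = 34 remainder 3

34 weeks 3 days


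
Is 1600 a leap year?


Yes

Rules: divisible by 4 AND (not by 100 OR by 400)
1600 ÷ 4 = 400 exactly → divisible by 4
1600 ÷ 100 = 16 exactly → divisible by 100
1600 ÷ 400 = 4 exactly → divisible by 400
Divisible by 400 → leap year


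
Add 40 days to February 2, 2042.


March 14, 2042

Start: February 2, 2042
Add 40 days
February 2 → March 1: 28 - 2 + 1 = 27 days (40 - 27 = 13 left)
March 1 + 13 = March 14, 2042


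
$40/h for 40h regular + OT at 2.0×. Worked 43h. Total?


Regular: 40h × $40 = $1600.00
Overtime: 43 - 40 = 3h
OT pay: 3h × $40 × 2.0 = $240.00
Total = $1600.00 + $240.00 = $1840.00

$1840.00


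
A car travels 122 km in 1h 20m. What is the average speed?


Distance: 122 km
Time: 1h 20m = 80 min = 80/60 = 4/3 hours
Speed = 122 ÷ (4/3) = 122 × 3 / 4 = 366/4 = 91.5 km/h

91.5 km/h


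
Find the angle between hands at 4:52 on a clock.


Hour hand = 4×30 + 52×0.5 = 146.0°
Minute hand = 52×6 = 312°
Difference = |146.0 - 312| = 166.0°

166.0°


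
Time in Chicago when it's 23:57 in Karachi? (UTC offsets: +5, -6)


12:57

Time difference = UTC-6 - UTC+5 = -11 hours
New hour = (23 -11) mod 24
= 12 mod 24 = 12
Minutes unchanged → 12:57


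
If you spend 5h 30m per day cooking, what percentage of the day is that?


Time: 330 minutes
Day: 1440 minutes
Percentage = (330/1440) × 100 ≈ 22.9%

22.9%


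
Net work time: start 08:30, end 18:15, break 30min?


9h 15m (555 minutes)

Total time = (18×60+15) - (8×60+30)
= 1095 - 510 = 585 min
Minus break: 585 - 30 = 555 min
= 9h 15m


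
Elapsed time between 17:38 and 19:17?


1h 39m

End time in minutes: 19×60 + 17 = 1157
Start time in minutes: 17×60 + 38 = 1058
Difference = 1157 - 1058 = 99 minutes
= 1 hours 39 minutes


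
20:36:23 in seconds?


Hours: 20 × 3600 = 72000
Minutes: 36 × 60 = 2160
Seconds: 23
Total = 72000 + 2160 + 23 = 74183

74183 seconds


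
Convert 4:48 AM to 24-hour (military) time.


04:48

Input: 4:48 AM
AM hour stays: 4


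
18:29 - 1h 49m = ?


Start: 1109 minutes from midnight
Subtract: 109 minutes
Remaining: 1109 - 109 = 1000
Hours: 16, Minutes: 40

16:40


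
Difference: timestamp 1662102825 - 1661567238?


Difference = 1662102825 - 1661567238 = 535587 seconds
In hours: 535587 / 3600 ≈ 148.8
In days: 535587 / 86400 ≈ 6.20

535587 seconds (148.8 hours / 6.20 days)


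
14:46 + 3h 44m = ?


Start: 886 minutes from midnight
Add: 224 minutes
Total: 1110 minutes
Hours: 1110 ÷ 60 = 18 remainder 30

18:30


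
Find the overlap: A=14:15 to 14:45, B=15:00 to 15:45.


0 minutes

Meeting A: 855-885 (in minutes from midnight)
Meeting B: 900-945
Overlap start = max(855, 900) = 900
Overlap end = min(885, 945) = 885
Overlap = max(0, 885 - 900) = 0 min


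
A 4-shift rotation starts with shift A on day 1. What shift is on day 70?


Shifts: A, B, C, D
Start: A (index 0)
Day 70: (0 + 70 - 1) mod 4
= 69 mod 4
= 1
Index 1 → shift B

Shift B


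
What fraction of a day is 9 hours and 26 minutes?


Total minutes: 9×60 + 26 = 566
Day = 24×60 = 1440 minutes
Fraction = 566/1440 ≈ 0.3931
As a percentage: 566/1440 × 100 ≈ 39.31%

0.3931 (39.31%)


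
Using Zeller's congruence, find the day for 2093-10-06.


Zeller's congruence:
q=6, m=10, k=93, j=20
h = (6 + ⌊13×11/5⌋ + 93 + ⌊93/4⌋ + ⌊20/4⌋ - 2×20) mod 7
= (6 + 28 + 93 + 23 + 5 - 40) mod 7
= 115 mod 7 = 3
h=3 → Tuesday

Tuesday


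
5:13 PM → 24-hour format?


Input: 5:13 PM
PM: 5 + 12 = 17

17:13


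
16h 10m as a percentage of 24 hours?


Total minutes: 16×60 + 10 = 970
Day = 24×60 = 1440 minutes
Fraction = 970/1440 ≈ 0.6736
As a percentage: 970/1440 × 100 ≈ 67.36%

0.6736 (67.36%)


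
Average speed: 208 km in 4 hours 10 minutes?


Distance: 208 km
Time: 4h 10m = 250 min = 250/60 = 25/6 hours
Speed = 208 ÷ (25/6) = 208 × 6 / 25 = 1248/25 ≈ 49.9 km/h

49.9 km/h


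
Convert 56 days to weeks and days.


Weeks: 56 ÷ 7 = 8 remainder 0

8 weeks 0 days


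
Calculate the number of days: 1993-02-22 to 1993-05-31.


From February 22, 1993 to May 31, 1993
Rest of February 1993: 28 - 22 = 6
Full months: March 31, April 30
Days into May 1993: 31
Total = 6 + 31 + 30 + 31 = 98 days

98 days


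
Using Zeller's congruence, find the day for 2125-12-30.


Zeller's congruence:
q=30, m=12, k=25, j=21
h = (30 + ⌊13×13/5⌋ + 25 + ⌊25/4⌋ + ⌊21/4⌋ - 2×21) mod 7
= (30 + 33 + 25 + 6 + 5 - 42) mod 7
= 57 mod 7 = 1
h=1 → Sunday

Sunday


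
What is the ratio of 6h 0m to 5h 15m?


Duration 1: 360 minutes
Duration 2: 315 minutes
Ratio = 360:315
GCD = 45
Simplified = 8:7
As a decimal: 8/7 ≈ 1.14

8:7 (1.14)


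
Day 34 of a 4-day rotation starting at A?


Shift B

Shifts: A, B, C, D
Start: A (index 0)
Day 34: (0 + 34 - 1) mod 4
= 33 mod 4
= 1
Index 1 → shift B


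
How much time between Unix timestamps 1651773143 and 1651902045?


Difference = 1651902045 - 1651773143 = 128902 seconds
In hours: 128902 / 3600 ≈ 35.8
In days: 128902 / 86400 ≈ 1.49

128902 seconds (35.8 hours / 1.49 days)


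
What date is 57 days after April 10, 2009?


June 6, 2009

Start: April 10, 2009
Add 57 days
April 10 → May 1: 30 - 10 + 1 = 21 days (57 - 21 = 36 left)
May 1 → June 1: 31 - 1 + 1 = 31 days (36 - 31 = 5 left)
June 1 + 5 = June 6, 2009


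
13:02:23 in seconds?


46943 seconds

Hours: 13 × 3600 = 46800
Minutes: 2 × 60 = 120
Seconds: 23
Total = 46800 + 120 + 23 = 46943
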